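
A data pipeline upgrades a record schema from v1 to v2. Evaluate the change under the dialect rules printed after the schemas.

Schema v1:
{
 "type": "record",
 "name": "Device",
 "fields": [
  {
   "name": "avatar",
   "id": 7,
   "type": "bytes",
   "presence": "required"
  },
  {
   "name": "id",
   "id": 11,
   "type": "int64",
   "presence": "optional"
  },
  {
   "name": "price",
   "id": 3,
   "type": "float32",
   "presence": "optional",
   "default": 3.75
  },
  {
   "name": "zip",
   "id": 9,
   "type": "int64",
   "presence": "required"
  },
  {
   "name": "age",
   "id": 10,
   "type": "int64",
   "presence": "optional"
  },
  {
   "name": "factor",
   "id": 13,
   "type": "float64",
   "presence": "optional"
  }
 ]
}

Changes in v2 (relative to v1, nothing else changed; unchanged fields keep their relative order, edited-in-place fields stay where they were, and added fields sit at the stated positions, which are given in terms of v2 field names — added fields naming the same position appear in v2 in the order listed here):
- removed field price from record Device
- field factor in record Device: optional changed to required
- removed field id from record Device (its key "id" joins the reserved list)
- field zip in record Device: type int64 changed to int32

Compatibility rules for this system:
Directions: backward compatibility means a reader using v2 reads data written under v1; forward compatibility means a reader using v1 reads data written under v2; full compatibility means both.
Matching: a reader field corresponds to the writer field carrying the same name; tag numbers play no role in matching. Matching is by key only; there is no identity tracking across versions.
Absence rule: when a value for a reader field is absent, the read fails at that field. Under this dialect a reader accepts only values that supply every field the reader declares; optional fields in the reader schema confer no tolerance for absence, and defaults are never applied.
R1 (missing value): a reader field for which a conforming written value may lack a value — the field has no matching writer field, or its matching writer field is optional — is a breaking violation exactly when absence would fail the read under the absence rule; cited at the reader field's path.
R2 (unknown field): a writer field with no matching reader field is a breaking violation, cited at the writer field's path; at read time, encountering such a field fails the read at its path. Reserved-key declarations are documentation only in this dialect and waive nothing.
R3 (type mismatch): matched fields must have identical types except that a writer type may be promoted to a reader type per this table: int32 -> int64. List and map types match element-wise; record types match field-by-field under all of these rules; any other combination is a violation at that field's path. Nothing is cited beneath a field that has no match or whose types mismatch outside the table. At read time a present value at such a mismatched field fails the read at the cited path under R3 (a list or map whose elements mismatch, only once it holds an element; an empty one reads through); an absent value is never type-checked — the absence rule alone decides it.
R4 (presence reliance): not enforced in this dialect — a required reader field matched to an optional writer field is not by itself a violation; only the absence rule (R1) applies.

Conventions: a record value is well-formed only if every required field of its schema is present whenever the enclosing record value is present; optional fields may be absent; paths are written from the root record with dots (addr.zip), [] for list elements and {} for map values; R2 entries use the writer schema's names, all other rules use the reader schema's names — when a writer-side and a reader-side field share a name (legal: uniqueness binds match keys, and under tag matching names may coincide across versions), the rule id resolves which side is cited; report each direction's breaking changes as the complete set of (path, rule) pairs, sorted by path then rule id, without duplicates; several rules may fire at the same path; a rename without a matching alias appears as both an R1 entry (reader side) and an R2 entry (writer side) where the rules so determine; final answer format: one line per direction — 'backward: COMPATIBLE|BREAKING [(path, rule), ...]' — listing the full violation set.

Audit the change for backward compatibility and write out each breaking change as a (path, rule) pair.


backward: BREAKING [(age, R1), (factor, R1), (id, R2), (price, R2), (zip, R3)]

each type pair in Device: writer, then reader
checking backward for Device: reader v2 against writer v1:
  bytes -> bytes, writer required: avatar aligns to avatar
  int64 -> int32, writer required: zip aligns to zip
  int64 -> int64, writer optional: age aligns to age
  float64 -> float64, writer optional: factor aligns to factor
  leftover writer field: id
  leftover writer field: price
  rule R1 violated at age
  rule R1 violated at factor
  rule R2 violated at id
  rule R2 violated at price
  rule R3 violated at zip
  => backward verdict for Device: BREAKING, 5 violation(s)
remaining Device differences; none change what is asked:
  field factor in record Device: optional changed to required -> fires only in the forward direction of Device, which is not asked here


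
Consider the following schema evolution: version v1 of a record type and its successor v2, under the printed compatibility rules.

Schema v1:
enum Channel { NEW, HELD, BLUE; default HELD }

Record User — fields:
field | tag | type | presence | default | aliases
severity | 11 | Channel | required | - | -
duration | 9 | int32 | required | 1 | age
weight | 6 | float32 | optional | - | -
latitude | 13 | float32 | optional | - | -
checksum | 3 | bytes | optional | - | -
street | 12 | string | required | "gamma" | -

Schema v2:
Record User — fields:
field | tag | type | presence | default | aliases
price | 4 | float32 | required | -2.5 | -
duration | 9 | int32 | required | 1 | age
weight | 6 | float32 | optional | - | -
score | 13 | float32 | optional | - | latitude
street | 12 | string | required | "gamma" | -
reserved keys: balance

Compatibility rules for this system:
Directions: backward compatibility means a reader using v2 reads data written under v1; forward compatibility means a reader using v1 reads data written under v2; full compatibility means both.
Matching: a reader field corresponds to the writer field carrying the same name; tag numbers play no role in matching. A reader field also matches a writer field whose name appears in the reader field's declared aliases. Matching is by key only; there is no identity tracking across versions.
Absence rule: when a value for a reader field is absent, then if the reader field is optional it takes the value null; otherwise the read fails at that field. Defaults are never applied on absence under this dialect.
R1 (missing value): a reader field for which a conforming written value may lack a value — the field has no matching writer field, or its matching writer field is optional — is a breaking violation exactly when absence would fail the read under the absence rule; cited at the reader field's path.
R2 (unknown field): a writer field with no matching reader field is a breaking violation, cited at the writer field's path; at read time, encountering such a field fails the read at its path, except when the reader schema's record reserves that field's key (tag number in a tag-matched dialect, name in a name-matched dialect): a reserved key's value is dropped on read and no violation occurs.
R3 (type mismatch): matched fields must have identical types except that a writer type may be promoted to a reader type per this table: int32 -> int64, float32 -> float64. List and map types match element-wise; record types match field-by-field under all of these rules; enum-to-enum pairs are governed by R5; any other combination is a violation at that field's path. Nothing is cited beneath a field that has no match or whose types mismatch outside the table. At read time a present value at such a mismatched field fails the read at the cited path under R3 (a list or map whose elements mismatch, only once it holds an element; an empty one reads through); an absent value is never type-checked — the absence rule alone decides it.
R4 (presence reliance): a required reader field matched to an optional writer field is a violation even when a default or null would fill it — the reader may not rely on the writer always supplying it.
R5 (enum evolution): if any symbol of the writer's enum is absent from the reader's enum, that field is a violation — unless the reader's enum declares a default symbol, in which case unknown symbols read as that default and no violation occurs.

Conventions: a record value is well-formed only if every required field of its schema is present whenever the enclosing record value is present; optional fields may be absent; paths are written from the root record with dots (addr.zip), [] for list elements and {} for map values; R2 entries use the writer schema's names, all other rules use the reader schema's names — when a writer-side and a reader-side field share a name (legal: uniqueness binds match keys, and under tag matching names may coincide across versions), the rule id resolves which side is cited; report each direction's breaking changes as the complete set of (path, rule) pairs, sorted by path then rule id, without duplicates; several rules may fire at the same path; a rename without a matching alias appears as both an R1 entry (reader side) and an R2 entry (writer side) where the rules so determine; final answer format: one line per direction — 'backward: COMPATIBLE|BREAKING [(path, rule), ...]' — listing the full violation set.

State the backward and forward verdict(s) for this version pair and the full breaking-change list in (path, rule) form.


backward: BREAKING [(checksum, R2), (price, R1), (severity, R2)]; forward: BREAKING [(price, R2), (score, R2), (severity, R1)]

arrows below run writer -> reader for User
backward analysis of User with v2 as reader and v1 as writer:
  price has no writer counterpart
  duration <- duration (int32 -> int32, writer required)
  weight <- weight (float32 -> float32, writer optional)
  score <- latitude (float32 -> float32, writer optional)
  street <- street (string -> string, writer required)
  writer severity: unknown to reader
  writer checksum: unknown to reader
  breaking: (checksum, R2)
  breaking: (price, R1)
  breaking: (severity, R2)
  => backward: BREAKING (3)
forward analysis of User with v1 as reader and v2 as writer:
  severity has no writer counterpart
  duration <- duration (int32 -> int32, writer required)
  weight <- weight (float32 -> float32, writer optional)
  latitude has no writer counterpart
  checksum has no writer counterpart
  street <- street (string -> string, writer required)
  writer price: unknown to reader
  writer score: unknown to reader
  breaking: (price, R2)
  breaking: (score, R2)
  breaking: (severity, R1)
  => forward: BREAKING (3)


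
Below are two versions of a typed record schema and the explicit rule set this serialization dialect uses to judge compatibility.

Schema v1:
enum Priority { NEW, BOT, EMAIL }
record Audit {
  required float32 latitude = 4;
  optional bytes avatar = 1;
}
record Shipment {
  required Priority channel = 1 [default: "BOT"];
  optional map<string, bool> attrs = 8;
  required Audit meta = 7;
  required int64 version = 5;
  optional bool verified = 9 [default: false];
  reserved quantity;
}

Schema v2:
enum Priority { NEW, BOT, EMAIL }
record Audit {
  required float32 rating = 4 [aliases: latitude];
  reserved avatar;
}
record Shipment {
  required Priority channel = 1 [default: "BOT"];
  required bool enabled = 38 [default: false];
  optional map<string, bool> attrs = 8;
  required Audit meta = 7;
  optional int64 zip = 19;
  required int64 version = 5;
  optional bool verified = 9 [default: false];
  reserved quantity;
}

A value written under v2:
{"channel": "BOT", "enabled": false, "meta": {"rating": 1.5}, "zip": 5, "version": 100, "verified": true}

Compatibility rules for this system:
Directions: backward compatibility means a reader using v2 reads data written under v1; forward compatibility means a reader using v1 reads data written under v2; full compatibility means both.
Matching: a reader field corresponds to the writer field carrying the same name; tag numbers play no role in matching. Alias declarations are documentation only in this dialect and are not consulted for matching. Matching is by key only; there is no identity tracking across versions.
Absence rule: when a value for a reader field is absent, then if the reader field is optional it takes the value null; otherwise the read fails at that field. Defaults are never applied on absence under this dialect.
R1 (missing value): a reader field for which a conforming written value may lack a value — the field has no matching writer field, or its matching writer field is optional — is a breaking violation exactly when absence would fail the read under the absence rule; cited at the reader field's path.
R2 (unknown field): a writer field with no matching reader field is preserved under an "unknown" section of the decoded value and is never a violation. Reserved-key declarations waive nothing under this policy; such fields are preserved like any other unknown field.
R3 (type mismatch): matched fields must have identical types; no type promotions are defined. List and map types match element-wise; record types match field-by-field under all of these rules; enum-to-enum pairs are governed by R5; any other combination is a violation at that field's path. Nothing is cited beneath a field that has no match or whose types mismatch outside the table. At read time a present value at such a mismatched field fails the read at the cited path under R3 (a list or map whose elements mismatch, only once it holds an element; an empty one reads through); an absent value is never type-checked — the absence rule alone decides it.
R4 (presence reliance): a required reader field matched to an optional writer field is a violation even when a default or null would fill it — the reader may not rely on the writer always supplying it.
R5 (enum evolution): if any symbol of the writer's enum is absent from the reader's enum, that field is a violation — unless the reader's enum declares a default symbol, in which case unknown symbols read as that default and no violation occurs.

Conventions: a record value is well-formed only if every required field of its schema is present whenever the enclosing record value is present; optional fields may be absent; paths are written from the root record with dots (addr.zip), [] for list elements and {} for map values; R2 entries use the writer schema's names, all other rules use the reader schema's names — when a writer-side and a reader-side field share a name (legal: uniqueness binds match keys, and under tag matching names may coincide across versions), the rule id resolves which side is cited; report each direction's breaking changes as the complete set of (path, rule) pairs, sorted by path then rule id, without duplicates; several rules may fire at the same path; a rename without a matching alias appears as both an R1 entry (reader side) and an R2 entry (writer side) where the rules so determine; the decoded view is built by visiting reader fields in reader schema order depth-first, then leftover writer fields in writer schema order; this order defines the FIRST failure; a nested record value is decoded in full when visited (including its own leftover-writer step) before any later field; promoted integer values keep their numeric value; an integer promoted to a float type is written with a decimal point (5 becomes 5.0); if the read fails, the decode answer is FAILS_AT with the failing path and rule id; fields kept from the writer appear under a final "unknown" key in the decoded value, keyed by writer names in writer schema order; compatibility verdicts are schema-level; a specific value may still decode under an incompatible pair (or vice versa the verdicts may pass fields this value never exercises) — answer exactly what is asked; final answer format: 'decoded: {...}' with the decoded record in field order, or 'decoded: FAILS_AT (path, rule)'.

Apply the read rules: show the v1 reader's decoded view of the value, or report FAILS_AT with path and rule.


decoded: FAILS_AT (meta.latitude, R1)

arrows below run writer -> reader for Shipment
decoding the Shipment value with the v1 reader:
  channel := "BOT"
  attrs := null (not supplied -> null)
  read fails at meta.latitude under R1 (no fill)
  => FAILS_AT (meta.latitude, R1)
checking off the Shipment differences that do not matter here:
  removed field avatar from record Audit (its key "avatar" joins the reserved list) -> no rule fires on it and the decoded Shipment view is identical with or without it
  added field enabled to record Shipment: required bool, tag 38, default false (in v2 it sits immediately before attrs) -> matters for Shipment compatibility verdicts, not for this value's decode
  added field zip to record Shipment: optional int64, tag 19 (in v2 it sits immediately before version) -> no rule fires on it and the decoded Shipment view is identical with or without it


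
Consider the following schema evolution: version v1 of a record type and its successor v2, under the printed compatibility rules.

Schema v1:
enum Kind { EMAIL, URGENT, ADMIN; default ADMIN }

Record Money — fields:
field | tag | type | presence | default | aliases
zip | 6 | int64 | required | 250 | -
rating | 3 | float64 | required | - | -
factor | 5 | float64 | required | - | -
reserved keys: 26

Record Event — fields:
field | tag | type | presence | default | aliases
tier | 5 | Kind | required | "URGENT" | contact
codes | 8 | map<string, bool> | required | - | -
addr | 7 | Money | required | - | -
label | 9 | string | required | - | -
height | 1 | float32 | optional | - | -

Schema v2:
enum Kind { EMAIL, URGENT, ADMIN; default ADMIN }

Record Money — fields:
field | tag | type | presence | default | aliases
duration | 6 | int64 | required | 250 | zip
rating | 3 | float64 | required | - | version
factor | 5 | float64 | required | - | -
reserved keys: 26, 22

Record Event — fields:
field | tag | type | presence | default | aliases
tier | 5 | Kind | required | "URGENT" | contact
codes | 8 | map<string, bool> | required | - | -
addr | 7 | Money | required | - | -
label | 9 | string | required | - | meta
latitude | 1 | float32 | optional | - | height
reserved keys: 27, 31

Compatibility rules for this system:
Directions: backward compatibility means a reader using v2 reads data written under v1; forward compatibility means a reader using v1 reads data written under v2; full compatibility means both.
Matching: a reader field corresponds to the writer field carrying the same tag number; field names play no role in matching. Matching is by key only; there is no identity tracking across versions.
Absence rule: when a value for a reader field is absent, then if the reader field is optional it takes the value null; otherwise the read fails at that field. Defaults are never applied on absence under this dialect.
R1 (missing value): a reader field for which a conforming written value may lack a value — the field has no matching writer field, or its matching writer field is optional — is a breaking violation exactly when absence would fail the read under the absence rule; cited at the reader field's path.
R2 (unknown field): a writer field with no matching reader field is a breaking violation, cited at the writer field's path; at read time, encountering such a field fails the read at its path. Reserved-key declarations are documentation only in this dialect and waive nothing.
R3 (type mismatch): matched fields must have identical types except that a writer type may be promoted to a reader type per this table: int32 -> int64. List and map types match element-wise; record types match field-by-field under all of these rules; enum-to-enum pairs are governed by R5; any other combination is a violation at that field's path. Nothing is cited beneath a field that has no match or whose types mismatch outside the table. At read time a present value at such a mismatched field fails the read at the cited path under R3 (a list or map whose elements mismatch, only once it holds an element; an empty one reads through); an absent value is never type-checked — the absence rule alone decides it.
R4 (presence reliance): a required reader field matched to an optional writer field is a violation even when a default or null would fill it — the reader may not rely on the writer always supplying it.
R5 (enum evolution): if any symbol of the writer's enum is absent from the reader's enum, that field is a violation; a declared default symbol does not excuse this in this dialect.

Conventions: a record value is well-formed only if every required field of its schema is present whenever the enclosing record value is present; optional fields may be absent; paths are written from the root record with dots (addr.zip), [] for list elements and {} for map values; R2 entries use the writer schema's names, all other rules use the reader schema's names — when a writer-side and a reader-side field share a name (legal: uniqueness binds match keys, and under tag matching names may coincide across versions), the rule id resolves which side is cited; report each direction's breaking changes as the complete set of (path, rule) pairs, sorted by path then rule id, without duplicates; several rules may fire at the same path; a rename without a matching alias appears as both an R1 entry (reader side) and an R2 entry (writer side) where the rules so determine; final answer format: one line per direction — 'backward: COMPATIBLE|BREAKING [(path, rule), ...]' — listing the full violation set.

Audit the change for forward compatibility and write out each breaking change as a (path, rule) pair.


the writer's type comes first in each Event pair
forward analysis of Event with v1 as reader and v2 as writer:
  writer required, Kind -> Kind: reader tier maps from writer tier
  writer required, map<string, bool> -> map<string, bool>: reader codes maps from writer codes
  writer required, Money -> Money: reader addr maps from writer addr
  writer required, string -> string: reader label maps from writer label
  writer optional, float32 -> float32: reader height maps from writer latitude
  writer required, int64 -> int64: reader addr.zip maps from writer addr.duration
  writer required, float64 -> float64: reader addr.rating maps from writer addr.rating
  writer required, float64 -> float64: reader addr.factor maps from writer addr.factor
  => no violations; forward on Event: COMPATIBLE
checking off the Event differences that do not matter here:
  renamed field height to latitude in record Event (alias height declared on the renamed field) -> inert for the asked Event verdict: nothing fires
  renamed field zip to duration in record Money (alias zip declared on the renamed field) -> inert for the asked Event verdict: nothing fires

forward: COMPATIBLE []


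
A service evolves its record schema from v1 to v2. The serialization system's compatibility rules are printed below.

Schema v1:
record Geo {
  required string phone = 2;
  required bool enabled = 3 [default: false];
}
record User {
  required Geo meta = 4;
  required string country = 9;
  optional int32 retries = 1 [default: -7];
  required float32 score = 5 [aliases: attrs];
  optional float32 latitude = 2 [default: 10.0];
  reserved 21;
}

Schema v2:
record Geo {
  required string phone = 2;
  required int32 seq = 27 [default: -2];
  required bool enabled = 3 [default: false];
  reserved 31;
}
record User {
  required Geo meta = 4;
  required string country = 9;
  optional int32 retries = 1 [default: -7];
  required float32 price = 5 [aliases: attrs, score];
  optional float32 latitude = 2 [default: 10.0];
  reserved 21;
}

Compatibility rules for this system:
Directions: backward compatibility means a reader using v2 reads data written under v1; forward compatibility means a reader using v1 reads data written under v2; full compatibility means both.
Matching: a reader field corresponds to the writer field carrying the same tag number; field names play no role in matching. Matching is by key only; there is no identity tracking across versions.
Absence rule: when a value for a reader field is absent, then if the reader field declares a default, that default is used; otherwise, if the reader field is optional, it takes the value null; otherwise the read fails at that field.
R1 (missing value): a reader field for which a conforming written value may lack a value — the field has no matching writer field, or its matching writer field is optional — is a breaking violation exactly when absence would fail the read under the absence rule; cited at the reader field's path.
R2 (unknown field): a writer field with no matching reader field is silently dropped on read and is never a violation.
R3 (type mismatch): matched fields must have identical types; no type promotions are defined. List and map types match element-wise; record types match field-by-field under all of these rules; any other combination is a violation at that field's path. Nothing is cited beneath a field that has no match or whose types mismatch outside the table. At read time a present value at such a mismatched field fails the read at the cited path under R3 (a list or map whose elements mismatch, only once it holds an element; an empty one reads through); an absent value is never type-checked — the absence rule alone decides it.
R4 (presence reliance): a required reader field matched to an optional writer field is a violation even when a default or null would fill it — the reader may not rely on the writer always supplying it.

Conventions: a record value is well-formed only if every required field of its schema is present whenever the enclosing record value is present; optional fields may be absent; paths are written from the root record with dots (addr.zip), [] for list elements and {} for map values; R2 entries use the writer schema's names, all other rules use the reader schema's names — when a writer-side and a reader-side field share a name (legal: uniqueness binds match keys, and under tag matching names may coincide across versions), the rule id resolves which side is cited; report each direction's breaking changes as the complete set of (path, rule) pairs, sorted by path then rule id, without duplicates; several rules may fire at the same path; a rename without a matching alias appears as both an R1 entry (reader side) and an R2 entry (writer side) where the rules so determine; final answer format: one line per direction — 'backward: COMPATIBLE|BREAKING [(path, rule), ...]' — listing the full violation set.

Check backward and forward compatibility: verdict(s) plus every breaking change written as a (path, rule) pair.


each type pair in User: writer, then reader
backward for User (reader v2, writer v1):
  meta: paired with writer meta (Geo -> Geo; writer required)
  country: paired with writer country (string -> string; writer required)
  retries: paired with writer retries (int32 -> int32; writer optional)
  price: paired with writer score (float32 -> float32; writer required)
  latitude: paired with writer latitude (float32 -> float32; writer optional)
  meta.phone: paired with writer meta.phone (string -> string; writer required)
  meta.seq: no writer match
  meta.enabled: paired with writer meta.enabled (bool -> bool; writer required)
  => backward verdict for User: COMPATIBLE, no violations
forward for User (reader v1, writer v2):
  meta: paired with writer meta (Geo -> Geo; writer required)
  country: paired with writer country (string -> string; writer required)
  retries: paired with writer retries (int32 -> int32; writer optional)
  score: paired with writer price (float32 -> float32; writer required)
  latitude: paired with writer latitude (float32 -> float32; writer optional)
  meta.phone: paired with writer meta.phone (string -> string; writer required)
  meta.enabled: paired with writer meta.enabled (bool -> bool; writer required)
  writer field meta.seq has no reader counterpart
  => forward verdict for User: COMPATIBLE, no violations

backward: COMPATIBLE []; forward: COMPATIBLE []


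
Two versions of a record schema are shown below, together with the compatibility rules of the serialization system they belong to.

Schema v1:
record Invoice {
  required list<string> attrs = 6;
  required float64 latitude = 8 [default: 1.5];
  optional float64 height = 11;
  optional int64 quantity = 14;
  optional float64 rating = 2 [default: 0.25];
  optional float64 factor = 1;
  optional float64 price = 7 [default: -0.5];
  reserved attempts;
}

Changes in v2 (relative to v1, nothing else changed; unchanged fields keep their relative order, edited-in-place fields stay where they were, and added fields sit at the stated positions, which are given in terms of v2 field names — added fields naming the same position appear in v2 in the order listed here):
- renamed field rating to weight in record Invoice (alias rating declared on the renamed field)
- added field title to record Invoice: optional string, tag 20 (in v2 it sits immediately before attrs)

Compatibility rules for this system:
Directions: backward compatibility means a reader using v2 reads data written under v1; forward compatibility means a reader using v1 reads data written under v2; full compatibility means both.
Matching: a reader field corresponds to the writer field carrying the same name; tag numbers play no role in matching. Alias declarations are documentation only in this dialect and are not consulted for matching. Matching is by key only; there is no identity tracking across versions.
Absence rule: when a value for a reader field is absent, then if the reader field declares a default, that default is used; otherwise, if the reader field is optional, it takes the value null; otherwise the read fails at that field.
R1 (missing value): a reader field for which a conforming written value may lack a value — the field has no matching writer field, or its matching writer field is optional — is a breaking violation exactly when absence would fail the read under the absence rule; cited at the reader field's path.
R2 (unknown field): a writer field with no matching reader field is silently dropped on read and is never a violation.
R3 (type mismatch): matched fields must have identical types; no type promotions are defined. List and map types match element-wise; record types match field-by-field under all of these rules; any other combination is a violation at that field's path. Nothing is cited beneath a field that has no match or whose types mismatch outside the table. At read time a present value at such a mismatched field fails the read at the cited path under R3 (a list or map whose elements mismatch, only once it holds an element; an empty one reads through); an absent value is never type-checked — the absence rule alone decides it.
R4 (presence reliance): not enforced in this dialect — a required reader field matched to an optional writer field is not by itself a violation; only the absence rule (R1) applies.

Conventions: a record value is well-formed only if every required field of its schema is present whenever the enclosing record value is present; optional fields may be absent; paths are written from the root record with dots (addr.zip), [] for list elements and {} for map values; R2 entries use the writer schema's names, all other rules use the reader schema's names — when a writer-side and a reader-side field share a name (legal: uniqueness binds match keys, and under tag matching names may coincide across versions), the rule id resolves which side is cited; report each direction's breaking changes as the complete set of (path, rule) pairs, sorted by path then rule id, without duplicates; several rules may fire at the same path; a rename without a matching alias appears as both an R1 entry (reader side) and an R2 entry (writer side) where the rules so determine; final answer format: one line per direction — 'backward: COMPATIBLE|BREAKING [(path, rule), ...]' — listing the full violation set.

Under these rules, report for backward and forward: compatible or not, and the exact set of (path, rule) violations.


in Invoice below, arrows point writer -> reader
backward analysis of Invoice with v2 as reader and v1 as writer:
  no writer field matches reader title
  list<string> -> list<string>, writer required: attrs aligns to attrs
  float64 -> float64, writer required: latitude aligns to latitude
  float64 -> float64, writer optional: height aligns to height
  int64 -> int64, writer optional: quantity aligns to quantity
  no writer field matches reader weight
  float64 -> float64, writer optional: factor aligns to factor
  float64 -> float64, writer optional: price aligns to price
  rating (writer side), unknown to reader
  => backward verdict for Invoice: COMPATIBLE, no violations
forward analysis of Invoice with v1 as reader and v2 as writer:
  list<string> -> list<string>, writer required: attrs aligns to attrs
  float64 -> float64, writer required: latitude aligns to latitude
  float64 -> float64, writer optional: height aligns to height
  int64 -> int64, writer optional: quantity aligns to quantity
  no writer field matches reader rating
  float64 -> float64, writer optional: factor aligns to factor
  float64 -> float64, writer optional: price aligns to price
  title (writer side), unknown to reader
  weight (writer side), unknown to reader
  => forward verdict for Invoice: COMPATIBLE, no violations

backward: COMPATIBLE []; forward: COMPATIBLE []


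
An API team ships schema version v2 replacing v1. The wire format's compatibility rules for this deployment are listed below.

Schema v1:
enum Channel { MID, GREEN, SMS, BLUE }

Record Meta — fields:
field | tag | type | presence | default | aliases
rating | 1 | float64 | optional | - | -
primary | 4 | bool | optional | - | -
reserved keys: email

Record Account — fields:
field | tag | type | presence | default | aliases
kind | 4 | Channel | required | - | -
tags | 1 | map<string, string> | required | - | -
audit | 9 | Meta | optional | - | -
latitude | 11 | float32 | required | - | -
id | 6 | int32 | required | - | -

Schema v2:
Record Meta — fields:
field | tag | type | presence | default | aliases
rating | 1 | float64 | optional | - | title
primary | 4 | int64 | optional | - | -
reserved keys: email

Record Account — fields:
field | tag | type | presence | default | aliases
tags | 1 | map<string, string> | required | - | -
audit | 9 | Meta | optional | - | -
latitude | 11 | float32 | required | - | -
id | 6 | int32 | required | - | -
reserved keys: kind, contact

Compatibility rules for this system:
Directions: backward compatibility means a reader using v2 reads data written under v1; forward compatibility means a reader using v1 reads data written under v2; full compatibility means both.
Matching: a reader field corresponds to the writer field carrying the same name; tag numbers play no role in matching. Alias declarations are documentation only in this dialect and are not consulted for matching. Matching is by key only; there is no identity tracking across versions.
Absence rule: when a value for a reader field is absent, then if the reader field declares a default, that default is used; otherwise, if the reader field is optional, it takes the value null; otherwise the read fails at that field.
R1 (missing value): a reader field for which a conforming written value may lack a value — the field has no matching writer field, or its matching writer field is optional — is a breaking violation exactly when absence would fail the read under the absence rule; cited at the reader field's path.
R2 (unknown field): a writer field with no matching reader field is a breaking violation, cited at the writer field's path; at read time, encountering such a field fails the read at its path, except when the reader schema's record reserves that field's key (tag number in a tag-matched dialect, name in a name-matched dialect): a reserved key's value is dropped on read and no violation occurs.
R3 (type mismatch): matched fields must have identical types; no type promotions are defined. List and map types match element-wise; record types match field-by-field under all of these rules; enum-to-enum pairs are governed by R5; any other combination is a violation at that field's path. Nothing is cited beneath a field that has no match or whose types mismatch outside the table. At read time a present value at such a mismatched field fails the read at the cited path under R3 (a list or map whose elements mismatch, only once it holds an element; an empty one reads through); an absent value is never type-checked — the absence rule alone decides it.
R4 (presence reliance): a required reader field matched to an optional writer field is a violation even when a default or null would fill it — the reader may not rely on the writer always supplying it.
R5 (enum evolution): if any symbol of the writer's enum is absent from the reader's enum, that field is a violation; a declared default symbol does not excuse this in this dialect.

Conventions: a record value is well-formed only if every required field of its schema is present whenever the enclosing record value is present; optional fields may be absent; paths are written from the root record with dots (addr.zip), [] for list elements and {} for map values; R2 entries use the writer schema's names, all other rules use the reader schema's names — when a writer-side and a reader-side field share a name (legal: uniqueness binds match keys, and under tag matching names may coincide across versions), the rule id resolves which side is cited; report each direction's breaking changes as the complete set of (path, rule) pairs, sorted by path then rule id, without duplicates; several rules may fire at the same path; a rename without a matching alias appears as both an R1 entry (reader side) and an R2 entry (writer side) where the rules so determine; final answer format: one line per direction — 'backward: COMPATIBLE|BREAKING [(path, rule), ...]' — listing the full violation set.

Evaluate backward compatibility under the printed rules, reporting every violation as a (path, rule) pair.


backward: BREAKING [(audit.primary, R3)]

the writer's type comes first in each Account pair
backward analysis of Account with v2 as reader and v1 as writer:
  writer required, map<string, string> -> map<string, string>: reader tags maps from writer tags
  writer optional, Meta -> Meta: reader audit maps from writer audit
  writer required, float32 -> float32: reader latitude maps from writer latitude
  writer required, int32 -> int32: reader id maps from writer id
  leftover writer field: kind
  writer optional, float64 -> float64: reader audit.rating maps from writer audit.rating
  writer optional, bool -> int64: reader audit.primary maps from writer audit.primary
  violation R3 at audit.primary
  => backward: BREAKING (1)
the other Account changes do not affect what is asked:
  removed field kind from record Account (its key "kind" joins the reserved list) -> its effect on Account is confined to the forward direction, not asked


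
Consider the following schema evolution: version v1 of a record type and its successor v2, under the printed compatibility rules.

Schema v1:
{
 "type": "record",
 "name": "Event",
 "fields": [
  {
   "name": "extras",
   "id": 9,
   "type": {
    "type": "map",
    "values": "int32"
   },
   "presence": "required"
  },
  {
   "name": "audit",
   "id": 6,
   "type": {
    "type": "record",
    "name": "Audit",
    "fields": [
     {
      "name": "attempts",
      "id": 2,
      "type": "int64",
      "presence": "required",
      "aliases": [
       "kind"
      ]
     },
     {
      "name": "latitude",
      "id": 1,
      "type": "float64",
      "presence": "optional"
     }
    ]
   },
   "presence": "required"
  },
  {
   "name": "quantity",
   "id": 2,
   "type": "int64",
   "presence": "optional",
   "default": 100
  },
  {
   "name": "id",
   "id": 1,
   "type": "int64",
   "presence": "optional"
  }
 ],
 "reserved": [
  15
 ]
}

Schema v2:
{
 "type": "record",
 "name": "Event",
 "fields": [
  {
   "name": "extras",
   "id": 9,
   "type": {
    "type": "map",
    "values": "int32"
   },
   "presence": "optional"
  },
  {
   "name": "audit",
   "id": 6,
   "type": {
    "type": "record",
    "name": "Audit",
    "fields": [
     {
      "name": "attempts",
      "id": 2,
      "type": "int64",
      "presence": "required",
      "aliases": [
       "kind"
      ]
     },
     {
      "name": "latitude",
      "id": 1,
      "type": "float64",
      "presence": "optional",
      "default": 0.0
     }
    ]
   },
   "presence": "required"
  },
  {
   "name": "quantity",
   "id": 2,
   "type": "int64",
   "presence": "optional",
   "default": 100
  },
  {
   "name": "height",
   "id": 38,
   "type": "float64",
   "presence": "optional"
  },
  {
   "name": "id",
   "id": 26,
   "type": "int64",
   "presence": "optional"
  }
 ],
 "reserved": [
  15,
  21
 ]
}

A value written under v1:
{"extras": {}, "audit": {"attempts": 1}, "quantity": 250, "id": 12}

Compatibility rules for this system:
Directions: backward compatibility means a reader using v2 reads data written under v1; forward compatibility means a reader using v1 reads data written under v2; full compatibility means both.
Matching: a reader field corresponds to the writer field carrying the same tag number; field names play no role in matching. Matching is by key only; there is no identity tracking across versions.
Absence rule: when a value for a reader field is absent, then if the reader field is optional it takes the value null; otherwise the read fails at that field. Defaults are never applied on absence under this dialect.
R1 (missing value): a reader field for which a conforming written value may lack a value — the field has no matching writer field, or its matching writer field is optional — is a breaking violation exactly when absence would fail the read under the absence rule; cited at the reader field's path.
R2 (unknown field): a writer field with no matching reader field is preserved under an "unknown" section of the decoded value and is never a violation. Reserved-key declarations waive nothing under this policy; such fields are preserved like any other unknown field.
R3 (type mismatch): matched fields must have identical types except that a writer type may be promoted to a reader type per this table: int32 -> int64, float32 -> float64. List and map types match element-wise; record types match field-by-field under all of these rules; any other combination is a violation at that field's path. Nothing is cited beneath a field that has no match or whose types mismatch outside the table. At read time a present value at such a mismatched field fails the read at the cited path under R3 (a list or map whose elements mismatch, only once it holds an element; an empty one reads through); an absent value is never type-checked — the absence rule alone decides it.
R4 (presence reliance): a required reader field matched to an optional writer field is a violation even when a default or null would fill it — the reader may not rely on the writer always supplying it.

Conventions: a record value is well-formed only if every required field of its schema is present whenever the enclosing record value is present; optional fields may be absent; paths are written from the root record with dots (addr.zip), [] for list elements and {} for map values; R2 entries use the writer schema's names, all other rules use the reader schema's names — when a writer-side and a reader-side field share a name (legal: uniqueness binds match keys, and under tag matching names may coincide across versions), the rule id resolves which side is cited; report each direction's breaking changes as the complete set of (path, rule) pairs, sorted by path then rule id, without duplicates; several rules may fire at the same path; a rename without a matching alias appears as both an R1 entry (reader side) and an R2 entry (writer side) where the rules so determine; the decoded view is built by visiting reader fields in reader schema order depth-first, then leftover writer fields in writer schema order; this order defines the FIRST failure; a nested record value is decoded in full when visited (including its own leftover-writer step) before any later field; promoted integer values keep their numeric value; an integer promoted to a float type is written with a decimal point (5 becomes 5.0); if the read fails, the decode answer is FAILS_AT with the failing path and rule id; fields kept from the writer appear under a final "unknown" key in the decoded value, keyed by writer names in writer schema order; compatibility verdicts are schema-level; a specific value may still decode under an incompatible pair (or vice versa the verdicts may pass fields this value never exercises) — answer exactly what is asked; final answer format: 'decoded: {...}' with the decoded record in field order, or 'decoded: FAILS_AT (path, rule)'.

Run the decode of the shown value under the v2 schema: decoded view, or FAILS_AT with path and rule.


decoded: {"extras": {}, "audit": {"attempts": 1, "latitude": null}, "quantity": 250, "height": null, "id": null, "unknown": {"id": 12}}

each type pair in Event: writer, then reader
decode walk for Event under reader schema v2:
  extras := {}
  audit.attempts := 1
  audit.latitude := null (absent, optional -> null)
  quantity := 250
  height := null (absent, optional -> null)
  id := null (absent, optional -> null)
  writer id: kept under "unknown"
  => decoded: {"extras": {}, "audit": {"attempts": 1, "latitude": null}, "quantity": 250, "height": null, "id": null, "unknown": {"id": 12}}
diffs on Event not affecting the asked answer:
  field extras in record Event: required changed to optional -> a verdict-level change on Event — the shown value reads the same
  field latitude in record Audit: default set to 0.0 -> fires no rule on Event under this dialect and leaves the result unchanged
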